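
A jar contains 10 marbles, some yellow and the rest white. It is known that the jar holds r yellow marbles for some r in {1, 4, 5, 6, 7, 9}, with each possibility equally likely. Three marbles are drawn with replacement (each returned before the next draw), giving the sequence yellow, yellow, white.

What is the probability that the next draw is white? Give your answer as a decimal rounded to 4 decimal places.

For each hypothesis, P(data | H) works out to: P(data | r = 1) = (1/10)(1/10)(9/10) = 0.009; P(data | r = 4) = (4/10)(4/10)(6/10) = 0.096; P(data | r = 5) = (5/10)(5/10)(5/10) = 0.125; P(data | r = 6) = (6/10)(6/10)(4/10) = 0.144; P(data | r = 7) = (7/10)(7/10)(3/10) = 0.147; P(data | r = 9) = (9/10)(9/10)(1/10) = 0.081.
Multiplying each by its prior: 1/6 · 0.009 = 0.0015, 1/6 · 0.096 = 0.016, 1/6 · 0.125 = 0.020833, 1/6 · 0.144 = 0.024, 1/6 · 0.147 = 0.0245, 1/6 · 0.081 = 0.0135; summing to 0.10033.
The posterior is then P(r = 1 | data) = 0.01495, P(r = 4 | data) = 0.15947, P(r = 5 | data) = 0.20764, P(r = 6 | data) = 0.2392, P(r = 7 | data) = 0.24419, P(r = 9 | data) = 0.13455.
So P(white next | data) = Σ P(white next | H) P(H | data) = (9/10)(0.01495) + (3/5)(0.15947) + (1/2)(0.20764) + (2/5)(0.2392) + (3/10)(0.24419) + (1/10)(0.13455) = 0.39535.

0.3953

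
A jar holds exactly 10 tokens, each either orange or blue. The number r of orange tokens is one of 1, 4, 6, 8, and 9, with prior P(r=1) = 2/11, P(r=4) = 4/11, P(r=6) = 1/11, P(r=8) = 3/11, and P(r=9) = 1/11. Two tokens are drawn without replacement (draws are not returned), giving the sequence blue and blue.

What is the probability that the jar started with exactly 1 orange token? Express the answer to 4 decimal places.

Compute the likelihood of the observed sequence for each case: P(data | r = 1) = (9/10)(8/9) = 4/5; P(data | r = 4) = (6/10)(5/9) = 1/3; P(data | r = 6) = (4/10)(3/9) = 2/15; P(data | r = 8) = (2/10)(1/9) = 1/45; P(data | r = 9) = (1/10)(0/9) = 0.
Multiplying each by its prior: 2/11 · 4/5 = 8/55, 4/11 · 1/3 = 4/33, 1/11 · 2/15 = 2/165, 3/11 · 1/45 = 1/165, 1/11 · 0 = 0; these sum to 47/165.
By Bayes' rule, P(r = 1 | data) = (8/55) / (47/165) = 24/47.

0.5106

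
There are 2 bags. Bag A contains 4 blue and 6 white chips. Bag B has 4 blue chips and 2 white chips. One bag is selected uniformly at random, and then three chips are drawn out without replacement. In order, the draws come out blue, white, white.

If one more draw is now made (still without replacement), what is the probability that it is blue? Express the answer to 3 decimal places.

0.592

Compute the likelihood of the observed sequence for each case: P(data | bag A) = (4/10)(6/9)(5/8) = 1/6; P(data | bag B) = (4/6)(2/5)(1/4) = 1/15.
The prior-weighted likelihoods are 1/2 · 1/6 = 1/12, 1/2 · 1/15 = 1/30; these sum to 7/60.
Normalising, the posterior is P(bag A | data) = 5/7, P(bag B | data) = 2/7.
The predictive probability is P(blue next | data) = (3/7)(5/7) + (1)(2/7) = 29/49.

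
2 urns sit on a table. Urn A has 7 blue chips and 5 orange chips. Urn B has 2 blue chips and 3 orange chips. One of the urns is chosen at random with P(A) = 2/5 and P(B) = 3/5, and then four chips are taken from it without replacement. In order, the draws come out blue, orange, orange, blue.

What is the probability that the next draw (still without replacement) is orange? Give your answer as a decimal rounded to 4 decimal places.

For each hypothesis, P(data | H) works out to: P(data | urn A) = (7/12)(5/11)(4/10)(6/9) = 0.070707; P(data | urn B) = (2/5)(3/4)(2/3)(1/2) = 0.1.
Multiplying each by its prior: 2/5 · 0.070707 = 0.028283, 3/5 · 0.1 = 0.06; with total 0.088283.
Normalising, the posterior is P(urn A | data) = 0.32037, P(urn B | data) = 0.67963.
So P(orange next | data) = Σ P(orange next | H) P(H | data) = (3/8)(0.32037) + (1)(0.67963) = 0.79977.

0.7998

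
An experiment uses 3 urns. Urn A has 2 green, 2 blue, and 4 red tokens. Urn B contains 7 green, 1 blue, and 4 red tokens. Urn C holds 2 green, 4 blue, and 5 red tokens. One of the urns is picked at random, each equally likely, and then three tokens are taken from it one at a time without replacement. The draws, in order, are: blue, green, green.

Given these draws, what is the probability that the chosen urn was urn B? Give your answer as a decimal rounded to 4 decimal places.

Under each hypothesis, the probability of the observed sequence is: P(data | urn A) = (2/8)(2/7)(1/6) = 0.011905; P(data | urn B) = (1/12)(7/11)(6/10) = 0.031818; P(data | urn C) = (4/11)(2/10)(1/9) = 0.0080808.
Multiplying each by its prior: 1/3 · 0.011905 = 0.0039683, 1/3 · 0.031818 = 0.010606, 1/3 · 0.0080808 = 0.0026936; summing to 0.017268.
Therefore the posterior P(urn B | data) = (0.010606) / (0.017268) = 0.61421.

0.6142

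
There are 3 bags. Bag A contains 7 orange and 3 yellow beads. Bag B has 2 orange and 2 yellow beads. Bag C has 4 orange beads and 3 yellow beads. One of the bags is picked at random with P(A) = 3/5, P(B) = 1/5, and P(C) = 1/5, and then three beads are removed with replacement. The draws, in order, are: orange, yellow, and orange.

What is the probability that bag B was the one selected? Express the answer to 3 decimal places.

For each hypothesis, P(data | H) works out to: P(data | bag A) = (7/10)(3/10)(7/10) = 0.147; P(data | bag B) = (2/4)(2/4)(2/4) = 0.125; P(data | bag C) = (4/7)(3/7)(4/7) = 0.13994.
Multiplying each by its prior: 3/5 · 0.147 = 0.0882, 1/5 · 0.125 = 0.025, 1/5 · 0.13994 = 0.027988; these sum to 0.14119.
By Bayes' rule, P(bag B | data) = (0.025) / (0.14119) = 0.17707.

0.177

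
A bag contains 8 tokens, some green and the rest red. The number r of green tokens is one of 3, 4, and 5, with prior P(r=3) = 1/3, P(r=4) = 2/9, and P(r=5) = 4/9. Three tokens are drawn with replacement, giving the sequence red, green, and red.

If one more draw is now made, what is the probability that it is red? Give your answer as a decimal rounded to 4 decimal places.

0.5106

The likelihood of the observed sequence under each hypothesis: P(data | r = 3) = (5/8)(3/8)(5/8) = 0.14648; P(data | r = 4) = (4/8)(4/8)(4/8) = 0.125; P(data | r = 5) = (3/8)(5/8)(3/8) = 0.087891.
The prior-weighted likelihoods are 1/3 · 0.14648 = 0.048828, 2/9 · 0.125 = 0.027778, 4/9 · 0.087891 = 0.039062; summing to 0.11567.
Normalising, the posterior is P(r = 3 | data) = 0.42214, P(r = 4 | data) = 0.24015, P(r = 5 | data) = 0.33771.
The predictive probability is P(red next | data) = (5/8)(0.42214) + (1/2)(0.24015) + (3/8)(0.33771) = 0.51055.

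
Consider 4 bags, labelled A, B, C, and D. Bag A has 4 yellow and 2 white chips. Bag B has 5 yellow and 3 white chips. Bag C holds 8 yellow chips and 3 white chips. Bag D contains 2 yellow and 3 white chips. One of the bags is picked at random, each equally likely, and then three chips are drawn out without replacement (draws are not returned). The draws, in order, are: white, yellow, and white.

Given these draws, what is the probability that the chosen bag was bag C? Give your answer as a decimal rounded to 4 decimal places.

Under each hypothesis, the probability of the observed sequence is: P(data | bag A) = (2/6)(4/5)(1/4) = 0.066667; P(data | bag B) = (3/8)(5/7)(2/6) = 0.089286; P(data | bag C) = (3/11)(8/10)(2/9) = 0.048485; P(data | bag D) = (3/5)(2/4)(2/3) = 0.2.
The prior-weighted likelihoods are 1/4 · 0.066667 = 0.016667, 1/4 · 0.089286 = 0.022321, 1/4 · 0.048485 = 0.012121, 1/4 · 0.2 = 0.05; summing to 0.10111.
So P(bag C | data) = (0.012121) / (0.10111) = 0.11988.

0.1199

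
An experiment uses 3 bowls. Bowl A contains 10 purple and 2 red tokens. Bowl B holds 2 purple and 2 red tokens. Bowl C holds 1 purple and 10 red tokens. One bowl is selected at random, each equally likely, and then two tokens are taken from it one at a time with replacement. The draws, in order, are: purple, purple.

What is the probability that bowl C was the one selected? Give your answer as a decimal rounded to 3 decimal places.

0.009

Under each hypothesis, the probability of the observed sequence is: P(data | bowl A) = (10/12)(10/12) = 0.69444; P(data | bowl B) = (2/4)(2/4) = 0.25; P(data | bowl C) = (1/11)(1/11) = 0.0082645.
Multiplying each by its prior: 1/3 · 0.69444 = 0.23148, 1/3 · 0.25 = 0.083333, 1/3 · 0.0082645 = 0.0027548; with total 0.31757.
By Bayes' rule, P(bowl C | data) = (0.0027548) / (0.31757) = 0.0086747.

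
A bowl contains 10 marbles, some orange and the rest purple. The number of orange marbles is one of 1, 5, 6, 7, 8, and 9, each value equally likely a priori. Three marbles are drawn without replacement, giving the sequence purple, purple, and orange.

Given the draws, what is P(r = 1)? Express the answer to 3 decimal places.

For each hypothesis, P(data | H) works out to: P(data | r = 1) = (9/10)(8/9)(1/8) = 0.1; P(data | r = 5) = (5/10)(4/9)(5/8) = 0.13889; P(data | r = 6) = (4/10)(3/9)(6/8) = 0.1; P(data | r = 7) = (3/10)(2/9)(7/8) = 0.058333; P(data | r = 8) = (2/10)(1/9)(8/8) = 0.022222; P(data | r = 9) = (1/10)(0/9) = 0.
Multiplying each by its prior: 1/6 · 0.1 = 0.016667, 1/6 · 0.13889 = 0.023148, 1/6 · 0.1 = 0.016667, 1/6 · 0.058333 = 0.0097222, 1/6 · 0.022222 = 0.0037037, 1/6 · 0 = 0; these sum to 0.069907.
So P(r = 1 | data) = (0.016667) / (0.069907) = 0.23841.

0.238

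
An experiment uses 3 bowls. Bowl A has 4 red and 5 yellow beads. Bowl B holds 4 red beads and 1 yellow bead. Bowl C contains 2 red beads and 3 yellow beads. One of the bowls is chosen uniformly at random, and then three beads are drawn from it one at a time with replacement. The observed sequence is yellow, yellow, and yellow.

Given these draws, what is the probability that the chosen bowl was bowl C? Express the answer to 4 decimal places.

Compute the likelihood of the observed sequence for each case: P(data | bowl A) = (5/9)(5/9)(5/9) = 0.17147; P(data | bowl B) = (1/5)(1/5)(1/5) = 0.008; P(data | bowl C) = (3/5)(3/5)(3/5) = 0.216.
The prior-weighted likelihoods are 1/3 · 0.17147 = 0.057156, 1/3 · 0.008 = 0.0026667, 1/3 · 0.216 = 0.072; summing to 0.13182.
By Bayes' rule, P(bowl C | data) = (0.072) / (0.13182) = 0.54619.

0.5462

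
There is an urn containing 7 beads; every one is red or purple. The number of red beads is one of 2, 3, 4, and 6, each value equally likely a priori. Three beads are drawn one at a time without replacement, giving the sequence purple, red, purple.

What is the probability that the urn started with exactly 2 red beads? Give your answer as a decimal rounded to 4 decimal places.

0.4000

The likelihood of the observed sequence under each hypothesis: P(data | r = 2) = (5/7)(2/6)(4/5) = 4/21; P(data | r = 3) = (4/7)(3/6)(3/5) = 6/35; P(data | r = 4) = (3/7)(4/6)(2/5) = 4/35; P(data | r = 6) = (1/7)(6/6)(0/5) = 0.
Multiplying each by its prior: 1/4 · 4/21 = 1/21, 1/4 · 6/35 = 3/70, 1/4 · 4/35 = 1/35, 1/4 · 0 = 0; summing to 5/42.
So P(r = 2 | data) = (1/21) / (5/42) = 2/5.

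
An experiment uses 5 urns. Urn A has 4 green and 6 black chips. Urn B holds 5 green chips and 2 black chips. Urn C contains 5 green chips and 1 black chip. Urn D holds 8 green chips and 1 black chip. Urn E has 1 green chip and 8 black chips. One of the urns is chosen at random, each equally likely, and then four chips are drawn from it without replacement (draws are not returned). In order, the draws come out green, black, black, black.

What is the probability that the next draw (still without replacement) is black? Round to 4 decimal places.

0.7692

Under each hypothesis, the probability of the observed sequence is: P(data | urn A) = (4/10)(6/9)(5/8)(4/7) = 2/21; P(data | urn B) = (5/7)(2/6)(1/5)(0/4) = 0; P(data | urn C) = (5/6)(1/5)(0/4) = 0; P(data | urn D) = (8/9)(1/8)(0/7) = 0; P(data | urn E) = (1/9)(8/8)(7/7)(6/6) = 1/9.
The prior-weighted likelihoods are 1/5 · 2/21 = 2/105, 1/5 · 0 = 0, 1/5 · 0 = 0, 1/5 · 0 = 0, 1/5 · 1/9 = 1/45; these sum to 13/315.
Normalising, the posterior is P(urn A | data) = 6/13, P(urn B | data) = 0, P(urn C | data) = 0, P(urn D | data) = 0, P(urn E | data) = 7/13.
The predictive probability is P(black next | data) = (1/2)(6/13) + (1)(7/13) = 10/13.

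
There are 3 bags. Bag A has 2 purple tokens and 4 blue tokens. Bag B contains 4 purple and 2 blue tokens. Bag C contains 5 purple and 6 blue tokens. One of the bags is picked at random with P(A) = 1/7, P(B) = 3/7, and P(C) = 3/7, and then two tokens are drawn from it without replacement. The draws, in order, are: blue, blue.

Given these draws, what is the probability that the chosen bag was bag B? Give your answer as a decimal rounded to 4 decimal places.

Under each hypothesis, the probability of the observed sequence is: P(data | bag A) = (4/6)(3/5) = 2/5; P(data | bag B) = (2/6)(1/5) = 1/15; P(data | bag C) = (6/11)(5/10) = 3/11.
Weighting by the prior gives 1/7 · 2/5 = 2/35, 3/7 · 1/15 = 1/35, 3/7 · 3/11 = 9/77; with total 78/385.
By Bayes' rule, P(bag B | data) = (1/35) / (78/385) = 11/78.

0.1410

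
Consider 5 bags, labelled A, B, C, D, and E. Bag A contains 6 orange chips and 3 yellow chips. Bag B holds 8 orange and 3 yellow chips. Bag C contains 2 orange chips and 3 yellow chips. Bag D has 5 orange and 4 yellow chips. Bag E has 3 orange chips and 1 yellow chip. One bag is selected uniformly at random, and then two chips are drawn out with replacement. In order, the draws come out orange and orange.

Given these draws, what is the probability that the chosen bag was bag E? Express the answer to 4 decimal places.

0.2806

Under each hypothesis, the probability of the observed sequence is: P(data | bag A) = (6/9)(6/9) = 0.44444; P(data | bag B) = (8/11)(8/11) = 0.52893; P(data | bag C) = (2/5)(2/5) = 0.16; P(data | bag D) = (5/9)(5/9) = 0.30864; P(data | bag E) = (3/4)(3/4) = 0.5625.
The prior-weighted likelihoods are 1/5 · 0.44444 = 0.088889, 1/5 · 0.52893 = 0.10579, 1/5 · 0.16 = 0.032, 1/5 · 0.30864 = 0.061728, 1/5 · 0.5625 = 0.1125; summing to 0.4009.
Hence P(bag E | data) = (0.1125) / (0.4009) = 0.28062.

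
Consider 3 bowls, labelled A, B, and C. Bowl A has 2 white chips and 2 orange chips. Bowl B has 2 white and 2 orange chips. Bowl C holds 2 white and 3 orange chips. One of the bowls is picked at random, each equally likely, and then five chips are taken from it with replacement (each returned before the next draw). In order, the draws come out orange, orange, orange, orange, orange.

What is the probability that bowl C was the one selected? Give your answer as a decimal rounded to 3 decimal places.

0.554

Compute the likelihood of the observed sequence for each case: P(data | bowl A) = (2/4)(2/4)(2/4)(2/4)(2/4) = 0.03125; P(data | bowl B) = (2/4)(2/4)(2/4)(2/4)(2/4) = 0.03125; P(data | bowl C) = (3/5)(3/5)(3/5)(3/5)(3/5) = 0.07776.
Multiplying each by its prior: 1/3 · 0.03125 = 0.010417, 1/3 · 0.03125 = 0.010417, 1/3 · 0.07776 = 0.02592; with total 0.046753.
Therefore the posterior P(bowl C | data) = (0.02592) / (0.046753) = 0.5544.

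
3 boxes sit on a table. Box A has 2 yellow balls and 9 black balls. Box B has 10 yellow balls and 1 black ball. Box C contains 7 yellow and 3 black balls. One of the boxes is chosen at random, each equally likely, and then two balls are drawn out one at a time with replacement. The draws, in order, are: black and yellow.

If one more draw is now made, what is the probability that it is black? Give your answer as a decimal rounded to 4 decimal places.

0.4355

The likelihood of the observed sequence under each hypothesis: P(data | box A) = (9/11)(2/11) = 0.14876; P(data | box B) = (1/11)(10/11) = 0.082645; P(data | box C) = (3/10)(7/10) = 0.21.
The prior-weighted likelihoods are 1/3 · 0.14876 = 0.049587, 1/3 · 0.082645 = 0.027548, 1/3 · 0.21 = 0.07; these sum to 0.14713.
The posterior is then P(box A | data) = 0.33702, P(box B | data) = 0.18723, P(box C | data) = 0.47575.
So P(black next | data) = Σ P(black next | H) P(H | data) = (9/11)(0.33702) + (1/11)(0.18723) + (3/10)(0.47575) = 0.43549.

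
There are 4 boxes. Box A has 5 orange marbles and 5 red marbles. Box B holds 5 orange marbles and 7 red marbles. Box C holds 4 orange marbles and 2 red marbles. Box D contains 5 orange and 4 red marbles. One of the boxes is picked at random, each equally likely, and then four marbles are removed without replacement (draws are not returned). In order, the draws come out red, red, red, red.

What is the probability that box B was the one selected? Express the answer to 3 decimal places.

Compute the likelihood of the observed sequence for each case: P(data | box A) = (5/10)(4/9)(3/8)(2/7) = 0.02381; P(data | box B) = (7/12)(6/11)(5/10)(4/9) = 0.070707; P(data | box C) = (2/6)(1/5)(0/4) = 0; P(data | box D) = (4/9)(3/8)(2/7)(1/6) = 0.0079365.
Weighting by the prior gives 1/4 · 0.02381 = 0.0059524, 1/4 · 0.070707 = 0.017677, 1/4 · 0 = 0, 1/4 · 0.0079365 = 0.0019841; these sum to 0.025613.
By Bayes' rule, P(box B | data) = (0.017677) / (0.025613) = 0.69014.

0.690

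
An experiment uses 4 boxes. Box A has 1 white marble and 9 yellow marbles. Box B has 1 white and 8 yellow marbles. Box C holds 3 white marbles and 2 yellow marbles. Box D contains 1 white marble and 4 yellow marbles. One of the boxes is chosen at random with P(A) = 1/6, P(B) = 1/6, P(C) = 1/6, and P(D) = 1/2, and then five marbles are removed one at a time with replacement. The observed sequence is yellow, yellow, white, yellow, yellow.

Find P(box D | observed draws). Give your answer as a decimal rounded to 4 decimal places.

Under each hypothesis, the probability of the observed sequence is: P(data | box A) = (9/10)(9/10)(1/10)(9/10)(9/10) = 0.06561; P(data | box B) = (8/9)(8/9)(1/9)(8/9)(8/9) = 0.069366; P(data | box C) = (2/5)(2/5)(3/5)(2/5)(2/5) = 0.01536; P(data | box D) = (4/5)(4/5)(1/5)(4/5)(4/5) = 0.08192.
Multiplying each by its prior: 1/6 · 0.06561 = 0.010935, 1/6 · 0.069366 = 0.011561, 1/6 · 0.01536 = 0.00256, 1/2 · 0.08192 = 0.04096; with total 0.066016.
By Bayes' rule, P(box D | data) = (0.04096) / (0.066016) = 0.62046.

0.6205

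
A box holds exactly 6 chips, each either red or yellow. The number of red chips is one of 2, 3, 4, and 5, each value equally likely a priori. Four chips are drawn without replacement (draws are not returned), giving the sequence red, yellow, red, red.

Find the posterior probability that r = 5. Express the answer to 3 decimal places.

Under each hypothesis, the probability of the observed sequence is: P(data | r = 2) = (2/6)(4/5)(1/4)(0/3) = 0; P(data | r = 3) = (3/6)(3/5)(2/4)(1/3) = 1/20; P(data | r = 4) = (4/6)(2/5)(3/4)(2/3) = 2/15; P(data | r = 5) = (5/6)(1/5)(4/4)(3/3) = 1/6.
The prior-weighted likelihoods are 1/4 · 0 = 0, 1/4 · 1/20 = 1/80, 1/4 · 2/15 = 1/30, 1/4 · 1/6 = 1/24; with total 7/80.
By Bayes' rule, P(r = 5 | data) = (1/24) / (7/80) = 10/21.

0.476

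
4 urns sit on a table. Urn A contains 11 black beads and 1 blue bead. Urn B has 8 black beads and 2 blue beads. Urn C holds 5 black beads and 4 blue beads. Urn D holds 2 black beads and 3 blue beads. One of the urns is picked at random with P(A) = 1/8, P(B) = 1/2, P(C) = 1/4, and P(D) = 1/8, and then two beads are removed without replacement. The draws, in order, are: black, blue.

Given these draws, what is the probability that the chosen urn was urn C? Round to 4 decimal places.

For each hypothesis, P(data | H) works out to: P(data | urn A) = (11/12)(1/11) = 1/12; P(data | urn B) = (8/10)(2/9) = 8/45; P(data | urn C) = (5/9)(4/8) = 5/18; P(data | urn D) = (2/5)(3/4) = 3/10.
The prior-weighted likelihoods are 1/8 · 1/12 = 1/96, 1/2 · 8/45 = 4/45, 1/4 · 5/18 = 5/72, 1/8 · 3/10 = 3/80; these sum to 33/160.
Therefore the posterior P(urn C | data) = (5/72) / (33/160) = 100/297.

0.3367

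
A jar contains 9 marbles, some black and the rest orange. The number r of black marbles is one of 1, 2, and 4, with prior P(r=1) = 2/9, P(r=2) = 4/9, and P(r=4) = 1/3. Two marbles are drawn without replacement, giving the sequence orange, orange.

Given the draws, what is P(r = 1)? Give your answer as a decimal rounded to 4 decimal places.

Under each hypothesis, the probability of the observed sequence is: P(data | r = 1) = (8/9)(7/8) = 7/9; P(data | r = 2) = (7/9)(6/8) = 7/12; P(data | r = 4) = (5/9)(4/8) = 5/18.
Weighting by the prior gives 2/9 · 7/9 = 14/81, 4/9 · 7/12 = 7/27, 1/3 · 5/18 = 5/54; with total 85/162.
Hence P(r = 1 | data) = (14/81) / (85/162) = 28/85.

0.3294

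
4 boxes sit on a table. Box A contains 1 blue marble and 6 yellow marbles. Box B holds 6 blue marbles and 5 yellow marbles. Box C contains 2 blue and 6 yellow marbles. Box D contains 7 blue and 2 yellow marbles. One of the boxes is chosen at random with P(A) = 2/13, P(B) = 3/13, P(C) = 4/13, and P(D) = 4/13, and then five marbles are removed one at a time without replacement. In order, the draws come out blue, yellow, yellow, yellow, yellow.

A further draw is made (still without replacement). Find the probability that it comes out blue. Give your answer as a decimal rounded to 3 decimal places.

Under each hypothesis, the probability of the observed sequence is: P(data | box A) = (1/7)(6/6)(5/5)(4/4)(3/3) = 0.14286; P(data | box B) = (6/11)(5/10)(4/9)(3/8)(2/7) = 0.012987; P(data | box C) = (2/8)(6/7)(5/6)(4/5)(3/4) = 0.10714; P(data | box D) = (7/9)(2/8)(1/7)(0/6) = 0.
Weighting by the prior gives 2/13 · 0.14286 = 0.021978, 3/13 · 0.012987 = 0.002997, 4/13 · 0.10714 = 0.032967, 4/13 · 0 = 0; these sum to 0.057942.
Dividing through by the total gives posterior P(box A | data) = 0.37931, P(box B | data) = 0.051724, P(box C | data) = 0.56897, P(box D | data) = 0.
Averaging over the posterior, P(blue next | data) = (0)(0.37931) + (5/6)(0.051724) + (1/3)(0.56897) = 0.23276.

0.233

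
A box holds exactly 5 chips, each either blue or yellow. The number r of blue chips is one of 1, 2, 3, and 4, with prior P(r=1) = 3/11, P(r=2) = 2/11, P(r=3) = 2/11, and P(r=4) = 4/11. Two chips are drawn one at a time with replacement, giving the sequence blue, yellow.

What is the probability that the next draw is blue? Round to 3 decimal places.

The likelihood of the observed sequence under each hypothesis: P(data | r = 1) = (1/5)(4/5) = 4/25; P(data | r = 2) = (2/5)(3/5) = 6/25; P(data | r = 3) = (3/5)(2/5) = 6/25; P(data | r = 4) = (4/5)(1/5) = 4/25.
The prior-weighted likelihoods are 3/11 · 4/25 = 12/275, 2/11 · 6/25 = 12/275, 2/11 · 6/25 = 12/275, 4/11 · 4/25 = 16/275; with total 52/275.
Dividing through by the total gives posterior P(r = 1 | data) = 3/13, P(r = 2 | data) = 3/13, P(r = 3 | data) = 3/13, P(r = 4 | data) = 4/13.
Averaging over the posterior, P(blue next | data) = (1/5)(3/13) + (2/5)(3/13) + (3/5)(3/13) + (4/5)(4/13) = 34/65.

0.523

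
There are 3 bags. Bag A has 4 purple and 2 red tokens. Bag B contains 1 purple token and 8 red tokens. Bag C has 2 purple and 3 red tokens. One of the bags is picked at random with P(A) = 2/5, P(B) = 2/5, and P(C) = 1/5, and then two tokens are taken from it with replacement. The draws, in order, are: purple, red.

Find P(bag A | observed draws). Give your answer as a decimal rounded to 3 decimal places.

For each hypothesis, P(data | H) works out to: P(data | bag A) = (4/6)(2/6) = 0.22222; P(data | bag B) = (1/9)(8/9) = 0.098765; P(data | bag C) = (2/5)(3/5) = 0.24.
Weighting by the prior gives 2/5 · 0.22222 = 0.088889, 2/5 · 0.098765 = 0.039506, 1/5 · 0.24 = 0.048; with total 0.1764.
Hence P(bag A | data) = (0.088889) / (0.1764) = 0.50392.

0.504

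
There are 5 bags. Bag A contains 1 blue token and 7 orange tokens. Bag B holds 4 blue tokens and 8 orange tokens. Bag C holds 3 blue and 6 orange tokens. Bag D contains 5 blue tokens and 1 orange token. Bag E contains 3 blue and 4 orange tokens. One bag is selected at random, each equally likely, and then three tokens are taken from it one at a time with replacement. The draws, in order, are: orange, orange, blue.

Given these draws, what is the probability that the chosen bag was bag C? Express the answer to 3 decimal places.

The likelihood of the observed sequence under each hypothesis: P(data | bag A) = (7/8)(7/8)(1/8) = 0.095703; P(data | bag B) = (8/12)(8/12)(4/12) = 0.14815; P(data | bag C) = (6/9)(6/9)(3/9) = 0.14815; P(data | bag D) = (1/6)(1/6)(5/6) = 0.023148; P(data | bag E) = (4/7)(4/7)(3/7) = 0.13994.
Weighting by the prior gives 1/5 · 0.095703 = 0.019141, 1/5 · 0.14815 = 0.02963, 1/5 · 0.14815 = 0.02963, 1/5 · 0.023148 = 0.0046296, 1/5 · 0.13994 = 0.027988; these sum to 0.11102.
Hence P(bag C | data) = (0.02963) / (0.11102) = 0.26689.

0.267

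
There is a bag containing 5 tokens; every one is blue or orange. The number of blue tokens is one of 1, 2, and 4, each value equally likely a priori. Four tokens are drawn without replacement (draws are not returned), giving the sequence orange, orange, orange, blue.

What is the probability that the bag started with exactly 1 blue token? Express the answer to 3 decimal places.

The likelihood of the observed sequence under each hypothesis: P(data | r = 1) = (4/5)(3/4)(2/3)(1/2) = 1/5; P(data | r = 2) = (3/5)(2/4)(1/3)(2/2) = 1/10; P(data | r = 4) = (1/5)(0/4) = 0.
Weighting by the prior gives 1/3 · 1/5 = 1/15, 1/3 · 1/10 = 1/30, 1/3 · 0 = 0; these sum to 1/10.
By Bayes' rule, P(r = 1 | data) = (1/15) / (1/10) = 2/3.

0.667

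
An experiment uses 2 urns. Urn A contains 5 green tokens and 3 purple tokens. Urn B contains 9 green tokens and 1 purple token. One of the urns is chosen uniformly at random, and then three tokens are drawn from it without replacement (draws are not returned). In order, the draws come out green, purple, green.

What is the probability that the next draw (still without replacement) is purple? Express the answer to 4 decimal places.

0.2564

For each hypothesis, P(data | H) works out to: P(data | urn A) = (5/8)(3/7)(4/6) = 5/28; P(data | urn B) = (9/10)(1/9)(8/8) = 1/10.
The prior-weighted likelihoods are 1/2 · 5/28 = 5/56, 1/2 · 1/10 = 1/20; with total 39/280.
Normalising, the posterior is P(urn A | data) = 25/39, P(urn B | data) = 14/39.
Averaging over the posterior, P(purple next | data) = (2/5)(25/39) + (0)(14/39) = 10/39.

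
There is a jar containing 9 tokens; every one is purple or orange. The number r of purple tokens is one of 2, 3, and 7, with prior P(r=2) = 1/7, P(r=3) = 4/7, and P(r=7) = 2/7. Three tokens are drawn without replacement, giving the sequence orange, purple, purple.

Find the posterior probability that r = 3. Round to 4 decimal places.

0.4417

The likelihood of the observed sequence under each hypothesis: P(data | r = 2) = (7/9)(2/8)(1/7) = 0.027778; P(data | r = 3) = (6/9)(3/8)(2/7) = 0.071429; P(data | r = 7) = (2/9)(7/8)(6/7) = 0.16667.
Multiplying each by its prior: 1/7 · 0.027778 = 0.0039683, 4/7 · 0.071429 = 0.040816, 2/7 · 0.16667 = 0.047619; summing to 0.092404.
So P(r = 3 | data) = (0.040816) / (0.092404) = 0.44172.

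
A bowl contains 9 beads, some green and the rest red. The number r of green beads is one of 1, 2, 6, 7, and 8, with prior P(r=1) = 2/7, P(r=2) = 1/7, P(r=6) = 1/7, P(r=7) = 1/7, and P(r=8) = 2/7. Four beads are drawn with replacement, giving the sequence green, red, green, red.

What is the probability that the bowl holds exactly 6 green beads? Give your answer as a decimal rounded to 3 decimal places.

Compute the likelihood of the observed sequence for each case: P(data | r = 1) = (1/9)(8/9)(1/9)(8/9) = 0.0097546; P(data | r = 2) = (2/9)(7/9)(2/9)(7/9) = 0.029873; P(data | r = 6) = (6/9)(3/9)(6/9)(3/9) = 0.049383; P(data | r = 7) = (7/9)(2/9)(7/9)(2/9) = 0.029873; P(data | r = 8) = (8/9)(1/9)(8/9)(1/9) = 0.0097546.
Weighting by the prior gives 2/7 · 0.0097546 = 0.002787, 1/7 · 0.029873 = 0.0042676, 1/7 · 0.049383 = 0.0070547, 1/7 · 0.029873 = 0.0042676, 2/7 · 0.0097546 = 0.002787; with total 0.021164.
By Bayes' rule, P(r = 6 | data) = (0.0070547) / (0.021164) = 0.33333.

0.333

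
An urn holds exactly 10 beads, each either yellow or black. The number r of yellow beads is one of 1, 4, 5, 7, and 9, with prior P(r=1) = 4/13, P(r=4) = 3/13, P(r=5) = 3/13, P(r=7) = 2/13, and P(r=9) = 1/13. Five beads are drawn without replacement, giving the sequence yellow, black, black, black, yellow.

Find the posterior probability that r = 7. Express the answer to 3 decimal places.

0.060

Compute the likelihood of the observed sequence for each case: P(data | r = 1) = (1/10)(9/9)(8/8)(7/7)(0/6) = 0; P(data | r = 4) = (4/10)(6/9)(5/8)(4/7)(3/6) = 1/21; P(data | r = 5) = (5/10)(5/9)(4/8)(3/7)(4/6) = 5/126; P(data | r = 7) = (7/10)(3/9)(2/8)(1/7)(6/6) = 1/120; P(data | r = 9) = (9/10)(1/9)(0/8) = 0.
The prior-weighted likelihoods are 4/13 · 0 = 0, 3/13 · 1/21 = 1/91, 3/13 · 5/126 = 5/546, 2/13 · 1/120 = 1/780, 1/13 · 0 = 0; summing to 3/140.
By Bayes' rule, P(r = 7 | data) = (1/780) / (3/140) = 7/117.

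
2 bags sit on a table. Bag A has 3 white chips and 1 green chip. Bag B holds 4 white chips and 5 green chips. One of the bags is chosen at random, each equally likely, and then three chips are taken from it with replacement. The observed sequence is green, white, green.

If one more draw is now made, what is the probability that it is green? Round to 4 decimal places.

0.4777

The likelihood of the observed sequence under each hypothesis: P(data | bag A) = (1/4)(3/4)(1/4) = 0.046875; P(data | bag B) = (5/9)(4/9)(5/9) = 0.13717.
Multiplying each by its prior: 1/2 · 0.046875 = 0.023438, 1/2 · 0.13717 = 0.068587; these sum to 0.092025.
Normalising, the posterior is P(bag A | data) = 0.25469, P(bag B | data) = 0.74531.
Averaging over the posterior, P(green next | data) = (1/4)(0.25469) + (5/9)(0.74531) = 0.47773.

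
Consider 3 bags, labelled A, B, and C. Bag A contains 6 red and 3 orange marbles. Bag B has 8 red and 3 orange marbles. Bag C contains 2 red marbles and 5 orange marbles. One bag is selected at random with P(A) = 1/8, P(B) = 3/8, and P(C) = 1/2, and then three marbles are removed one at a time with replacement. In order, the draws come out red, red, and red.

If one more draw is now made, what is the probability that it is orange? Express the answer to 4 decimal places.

0.3110

Compute the likelihood of the observed sequence for each case: P(data | bag A) = (6/9)(6/9)(6/9) = 0.2963; P(data | bag B) = (8/11)(8/11)(8/11) = 0.38467; P(data | bag C) = (2/7)(2/7)(2/7) = 0.023324.
Multiplying each by its prior: 1/8 · 0.2963 = 0.037037, 3/8 · 0.38467 = 0.14425, 1/2 · 0.023324 = 0.011662; with total 0.19295.
Dividing through by the total gives posterior P(bag A | data) = 0.19195, P(bag B | data) = 0.74761, P(bag C | data) = 0.060439.
Averaging over the posterior, P(orange next | data) = (1/3)(0.19195) + (3/11)(0.74761) + (5/7)(0.060439) = 0.31105.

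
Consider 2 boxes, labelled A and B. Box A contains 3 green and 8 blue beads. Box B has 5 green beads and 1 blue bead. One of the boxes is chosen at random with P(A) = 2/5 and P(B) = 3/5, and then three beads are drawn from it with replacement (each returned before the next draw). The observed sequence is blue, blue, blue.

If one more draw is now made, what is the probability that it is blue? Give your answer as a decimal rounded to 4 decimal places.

For each hypothesis, P(data | H) works out to: P(data | box A) = (8/11)(8/11)(8/11) = 0.38467; P(data | box B) = (1/6)(1/6)(1/6) = 0.0046296.
Multiplying each by its prior: 2/5 · 0.38467 = 0.15387, 3/5 · 0.0046296 = 0.0027778; with total 0.15665.
The posterior is then P(box A | data) = 0.98227, P(box B | data) = 0.017733.
So P(blue next | data) = Σ P(blue next | H) P(H | data) = (8/11)(0.98227) + (1/6)(0.017733) = 0.71733.

0.7173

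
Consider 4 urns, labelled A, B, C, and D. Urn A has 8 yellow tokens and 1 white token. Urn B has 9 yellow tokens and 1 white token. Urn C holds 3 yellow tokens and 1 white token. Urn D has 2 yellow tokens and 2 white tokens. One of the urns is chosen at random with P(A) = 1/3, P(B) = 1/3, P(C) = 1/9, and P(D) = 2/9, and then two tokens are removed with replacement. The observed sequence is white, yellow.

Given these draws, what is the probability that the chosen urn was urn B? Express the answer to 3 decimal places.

For each hypothesis, P(data | H) works out to: P(data | urn A) = (1/9)(8/9) = 0.098765; P(data | urn B) = (1/10)(9/10) = 0.09; P(data | urn C) = (1/4)(3/4) = 0.1875; P(data | urn D) = (2/4)(2/4) = 0.25.
Weighting by the prior gives 1/3 · 0.098765 = 0.032922, 1/3 · 0.09 = 0.03, 1/9 · 0.1875 = 0.020833, 2/9 · 0.25 = 0.055556; with total 0.13931.
So P(urn B | data) = (0.03) / (0.13931) = 0.21535.

0.215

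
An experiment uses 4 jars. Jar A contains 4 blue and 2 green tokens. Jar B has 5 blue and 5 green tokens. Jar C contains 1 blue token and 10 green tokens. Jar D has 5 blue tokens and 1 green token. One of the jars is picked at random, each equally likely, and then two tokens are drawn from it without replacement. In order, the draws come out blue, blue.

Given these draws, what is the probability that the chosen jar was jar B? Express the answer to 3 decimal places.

0.172

Compute the likelihood of the observed sequence for each case: P(data | jar A) = (4/6)(3/5) = 2/5; P(data | jar B) = (5/10)(4/9) = 2/9; P(data | jar C) = (1/11)(0/10) = 0; P(data | jar D) = (5/6)(4/5) = 2/3.
Multiplying each by its prior: 1/4 · 2/5 = 1/10, 1/4 · 2/9 = 1/18, 1/4 · 0 = 0, 1/4 · 2/3 = 1/6; with total 29/90.
By Bayes' rule, P(jar B | data) = (1/18) / (29/90) = 5/29.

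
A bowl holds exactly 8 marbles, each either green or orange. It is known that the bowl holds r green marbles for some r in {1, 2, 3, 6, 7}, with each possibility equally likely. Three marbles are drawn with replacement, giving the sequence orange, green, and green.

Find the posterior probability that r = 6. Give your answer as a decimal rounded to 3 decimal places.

0.365

The likelihood of the observed sequence under each hypothesis: P(data | r = 1) = (7/8)(1/8)(1/8) = 0.013672; P(data | r = 2) = (6/8)(2/8)(2/8) = 0.046875; P(data | r = 3) = (5/8)(3/8)(3/8) = 0.087891; P(data | r = 6) = (2/8)(6/8)(6/8) = 0.14062; P(data | r = 7) = (1/8)(7/8)(7/8) = 0.095703.
The prior-weighted likelihoods are 1/5 · 0.013672 = 0.0027344, 1/5 · 0.046875 = 0.009375, 1/5 · 0.087891 = 0.017578, 1/5 · 0.14062 = 0.028125, 1/5 · 0.095703 = 0.019141; with total 0.076953.
By Bayes' rule, P(r = 6 | data) = (0.028125) / (0.076953) = 0.36548.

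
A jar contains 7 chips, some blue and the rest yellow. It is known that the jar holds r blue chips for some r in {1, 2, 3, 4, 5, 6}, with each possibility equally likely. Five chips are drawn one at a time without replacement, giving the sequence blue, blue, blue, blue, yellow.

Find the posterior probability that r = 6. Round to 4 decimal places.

Compute the likelihood of the observed sequence for each case: P(data | r = 1) = (1/7)(0/6) = 0; P(data | r = 2) = (2/7)(1/6)(0/5) = 0; P(data | r = 3) = (3/7)(2/6)(1/5)(0/4) = 0; P(data | r = 4) = (4/7)(3/6)(2/5)(1/4)(3/3) = 1/35; P(data | r = 5) = (5/7)(4/6)(3/5)(2/4)(2/3) = 2/21; P(data | r = 6) = (6/7)(5/6)(4/5)(3/4)(1/3) = 1/7.
The prior-weighted likelihoods are 1/6 · 0 = 0, 1/6 · 0 = 0, 1/6 · 0 = 0, 1/6 · 1/35 = 1/210, 1/6 · 2/21 = 1/63, 1/6 · 1/7 = 1/42; these sum to 2/45.
Therefore the posterior P(r = 6 | data) = (1/42) / (2/45) = 15/28.

0.5357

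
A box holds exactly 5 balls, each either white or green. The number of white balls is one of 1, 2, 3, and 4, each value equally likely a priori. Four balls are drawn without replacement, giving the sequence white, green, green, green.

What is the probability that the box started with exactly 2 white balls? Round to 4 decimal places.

Compute the likelihood of the observed sequence for each case: P(data | r = 1) = (1/5)(4/4)(3/3)(2/2) = 1/5; P(data | r = 2) = (2/5)(3/4)(2/3)(1/2) = 1/10; P(data | r = 3) = (3/5)(2/4)(1/3)(0/2) = 0; P(data | r = 4) = (4/5)(1/4)(0/3) = 0.
Weighting by the prior gives 1/4 · 1/5 = 1/20, 1/4 · 1/10 = 1/40, 1/4 · 0 = 0, 1/4 · 0 = 0; summing to 3/40.
So P(r = 2 | data) = (1/40) / (3/40) = 1/3.

0.3333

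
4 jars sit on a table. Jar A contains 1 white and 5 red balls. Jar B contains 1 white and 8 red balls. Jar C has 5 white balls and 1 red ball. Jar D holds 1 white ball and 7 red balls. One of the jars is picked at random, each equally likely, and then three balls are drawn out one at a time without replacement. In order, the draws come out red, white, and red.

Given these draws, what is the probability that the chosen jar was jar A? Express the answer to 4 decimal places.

Under each hypothesis, the probability of the observed sequence is: P(data | jar A) = (5/6)(1/5)(4/4) = 1/6; P(data | jar B) = (8/9)(1/8)(7/7) = 1/9; P(data | jar C) = (1/6)(5/5)(0/4) = 0; P(data | jar D) = (7/8)(1/7)(6/6) = 1/8.
Multiplying each by its prior: 1/4 · 1/6 = 1/24, 1/4 · 1/9 = 1/36, 1/4 · 0 = 0, 1/4 · 1/8 = 1/32; with total 29/288.
Hence P(jar A | data) = (1/24) / (29/288) = 12/29.

0.4138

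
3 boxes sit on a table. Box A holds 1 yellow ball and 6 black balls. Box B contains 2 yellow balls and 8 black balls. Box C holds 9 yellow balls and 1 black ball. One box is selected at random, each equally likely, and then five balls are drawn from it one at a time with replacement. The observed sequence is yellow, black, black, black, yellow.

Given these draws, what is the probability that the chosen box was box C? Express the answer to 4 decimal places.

For each hypothesis, P(data | H) works out to: P(data | box A) = (1/7)(6/7)(6/7)(6/7)(1/7) = 0.012852; P(data | box B) = (2/10)(8/10)(8/10)(8/10)(2/10) = 0.02048; P(data | box C) = (9/10)(1/10)(1/10)(1/10)(9/10) = 0.00081.
Multiplying each by its prior: 1/3 · 0.012852 = 0.0042839, 1/3 · 0.02048 = 0.0068267, 1/3 · 0.00081 = 0.00027; with total 0.011381.
Hence P(box C | data) = (0.00027) / (0.011381) = 0.023725.

0.0237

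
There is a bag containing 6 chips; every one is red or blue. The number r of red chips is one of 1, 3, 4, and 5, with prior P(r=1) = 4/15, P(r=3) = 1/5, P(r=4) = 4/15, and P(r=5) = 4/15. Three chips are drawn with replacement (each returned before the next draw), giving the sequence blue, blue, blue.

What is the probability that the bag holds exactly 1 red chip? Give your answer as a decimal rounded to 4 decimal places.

For each hypothesis, P(data | H) works out to: P(data | r = 1) = (5/6)(5/6)(5/6) = 0.5787; P(data | r = 3) = (3/6)(3/6)(3/6) = 0.125; P(data | r = 4) = (2/6)(2/6)(2/6) = 0.037037; P(data | r = 5) = (1/6)(1/6)(1/6) = 0.0046296.
Multiplying each by its prior: 4/15 · 0.5787 = 0.15432, 1/5 · 0.125 = 0.025, 4/15 · 0.037037 = 0.0098765, 4/15 · 0.0046296 = 0.0012346; summing to 0.19043.
So P(r = 1 | data) = (0.15432) / (0.19043) = 0.81037.

0.8104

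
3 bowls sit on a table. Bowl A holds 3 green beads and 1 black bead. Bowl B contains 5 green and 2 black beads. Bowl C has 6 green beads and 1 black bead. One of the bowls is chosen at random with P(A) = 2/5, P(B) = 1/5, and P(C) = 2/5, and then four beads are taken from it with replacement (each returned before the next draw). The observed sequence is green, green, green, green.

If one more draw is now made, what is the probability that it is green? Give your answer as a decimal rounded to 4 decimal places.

0.8039

Compute the likelihood of the observed sequence for each case: P(data | bowl A) = (3/4)(3/4)(3/4)(3/4) = 0.31641; P(data | bowl B) = (5/7)(5/7)(5/7)(5/7) = 0.26031; P(data | bowl C) = (6/7)(6/7)(6/7)(6/7) = 0.53978.
Weighting by the prior gives 2/5 · 0.31641 = 0.12656, 1/5 · 0.26031 = 0.052062, 2/5 · 0.53978 = 0.21591; with total 0.39453.
Dividing through by the total gives posterior P(bowl A | data) = 0.32079, P(bowl B | data) = 0.13196, P(bowl C | data) = 0.54725.
Averaging over the posterior, P(green next | data) = (3/4)(0.32079) + (5/7)(0.13196) + (6/7)(0.54725) = 0.80392.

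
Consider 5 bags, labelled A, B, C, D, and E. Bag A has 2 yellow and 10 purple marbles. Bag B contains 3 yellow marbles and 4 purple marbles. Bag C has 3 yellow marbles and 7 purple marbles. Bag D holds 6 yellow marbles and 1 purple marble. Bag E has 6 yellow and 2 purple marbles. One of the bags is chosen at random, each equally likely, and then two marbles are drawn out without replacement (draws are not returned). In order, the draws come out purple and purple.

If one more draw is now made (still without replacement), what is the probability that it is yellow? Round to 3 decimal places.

0.353

Under each hypothesis, the probability of the observed sequence is: P(data | bag A) = (10/12)(9/11) = 0.68182; P(data | bag B) = (4/7)(3/6) = 0.28571; P(data | bag C) = (7/10)(6/9) = 0.46667; P(data | bag D) = (1/7)(0/6) = 0; P(data | bag E) = (2/8)(1/7) = 0.035714.
Multiplying each by its prior: 1/5 · 0.68182 = 0.13636, 1/5 · 0.28571 = 0.057143, 1/5 · 0.46667 = 0.093333, 1/5 · 0 = 0, 1/5 · 0.035714 = 0.0071429; summing to 0.29398.
Normalising, the posterior is P(bag A | data) = 0.46385, P(bag B | data) = 0.19437, P(bag C | data) = 0.31748, P(bag D | data) = 0, P(bag E | data) = 0.024297.
The predictive probability is P(yellow next | data) = (1/5)(0.46385) + (3/5)(0.19437) + (3/8)(0.31748) + (1)(0.024297) = 0.35275.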